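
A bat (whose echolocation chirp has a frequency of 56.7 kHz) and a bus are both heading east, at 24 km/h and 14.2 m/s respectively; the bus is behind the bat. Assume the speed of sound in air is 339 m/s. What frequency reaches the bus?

57.9 kHz

24 km/h = 6.667 m/s.
The bus is behind, so the bat is moving away from it while the bus is moving toward the bat.
Both move, so f' = f · (v + v_o)/(v + v_s).
f' = 56.7 × (339 + 14.2)/(339 + 6.667) = 56.7 × 353.2/345.67 ≈ 57.9 kHz.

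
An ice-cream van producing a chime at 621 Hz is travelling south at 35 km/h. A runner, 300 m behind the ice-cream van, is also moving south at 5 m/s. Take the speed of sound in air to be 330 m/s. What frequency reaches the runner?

612 Hz

35 km/h = 9.722 m/s.
The runner is behind, so the ice-cream van is moving away from it while the runner is moving toward the ice-cream van.
Both move, so f' = f · (v + v_o)/(v + v_s).
f' = 621 × (330 + 5)/(330 + 9.722) = 621 × 335/339.72 ≈ 612 Hz.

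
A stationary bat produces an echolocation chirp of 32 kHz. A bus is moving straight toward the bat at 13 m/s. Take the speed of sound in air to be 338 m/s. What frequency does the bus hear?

Moving observer, stationary source: f' = f · (v + v_o)/v.
f' = 32 × (338 + 13)/338 = 32 × 351/338 ≈ 33.2 kHz.

33.2 kHz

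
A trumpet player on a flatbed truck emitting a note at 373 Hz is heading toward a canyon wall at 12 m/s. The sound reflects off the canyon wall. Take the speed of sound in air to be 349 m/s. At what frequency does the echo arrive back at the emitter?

The canyon wall receives the sound from a moving source: f₁ = f₀ · v/(v − v_e) = 373 × 349/337 ≈ 386 Hz.
On the return leg the trumpet player on a flatbed truck is a moving observer: f₂ = f₁ · (v + v_e)/v = 386 × 361/349 ≈ 400 Hz.

400 Hz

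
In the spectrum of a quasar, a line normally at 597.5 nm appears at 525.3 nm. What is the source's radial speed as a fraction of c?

0.128

λ'/λ₀ = 0.8792 < 1 (blueshift), so the source is approaching.
λ'/λ₀ = √((1 − β)/(1 + β)) for an approaching source ⇒ β = (1 − r²)/(1 + r²) with r = λ'/λ₀.
β = (1 − 0.7729)/(1 + 0.7729) ≈ 0.128.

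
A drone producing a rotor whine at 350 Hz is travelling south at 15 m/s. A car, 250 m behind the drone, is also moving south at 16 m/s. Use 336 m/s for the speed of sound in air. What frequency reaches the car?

The car is behind, so the drone is moving away from it while the car is moving toward the drone.
With source receding and observer approaching, f' = f · (v + v_o)/(v + v_s).
f' = 350 × (336 + 16)/(336 + 15) = 350 × 352/351 ≈ 351 Hz.

351 Hz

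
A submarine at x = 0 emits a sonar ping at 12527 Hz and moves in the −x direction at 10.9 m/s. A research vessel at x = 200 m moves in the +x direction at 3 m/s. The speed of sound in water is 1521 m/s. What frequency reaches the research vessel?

12413 Hz

The observer lies on the +x side, so the source is heading away from the observer and the observer is heading away from the source.
With source receding and observer receding, f' = f · (v − v_o)/(v + v_s).
f' = 12527 × (1521 − 3)/(1521 + 10.9) = 12527 × 1518/1531.9 ≈ 12413 Hz.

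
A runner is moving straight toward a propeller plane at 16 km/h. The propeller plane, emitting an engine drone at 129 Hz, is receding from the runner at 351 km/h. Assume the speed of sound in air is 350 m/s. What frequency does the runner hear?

351 km/h = 97.5 m/s; 16 km/h = 4.444 m/s.
With source receding and observer approaching, f' = f · (v + v_o)/(v + v_s).
f' = 129 × (350 + 4.444)/(350 + 97.5) = 129 × 354.44/447.5 ≈ 102 Hz.

102 Hz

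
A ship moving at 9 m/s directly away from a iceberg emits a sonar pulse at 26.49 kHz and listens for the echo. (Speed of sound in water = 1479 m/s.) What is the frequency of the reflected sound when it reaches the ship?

26.2 kHz

The iceberg receives the sound from a moving source: f₁ = f₀ · v/(v + v_e) = 26.49 × 1479/1488 ≈ 26.3 kHz.
On the return leg the ship is a moving observer: f₂ = f₁ · (v − v_e)/v = 26.3 × 1470/1479 ≈ 26.2 kHz.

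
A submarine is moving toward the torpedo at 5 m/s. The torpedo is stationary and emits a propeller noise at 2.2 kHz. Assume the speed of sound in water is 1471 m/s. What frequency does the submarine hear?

Only the observer moves, toward the source, so f' = f · (v + v_o)/v.
f' = 2.2 × (1471 + 5)/1471 = 2.2 × 1476/1471 ≈ 2.21 kHz.

2.21 kHz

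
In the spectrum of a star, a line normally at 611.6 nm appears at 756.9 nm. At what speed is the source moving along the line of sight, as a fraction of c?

0.210c

λ'/λ₀ = 1.2376 > 1 (redshift), so the source is receding.
λ'/λ₀ = √((1 + β)/(1 − β)) for a receding source ⇒ β = (r² − 1)/(r² + 1) with r = λ'/λ₀.
β = (1.5316 − 1)/(1.5316 + 1) ≈ 0.210.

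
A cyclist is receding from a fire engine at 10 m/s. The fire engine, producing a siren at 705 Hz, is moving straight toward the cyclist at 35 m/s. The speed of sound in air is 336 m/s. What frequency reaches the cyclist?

Both move, so f' = f · (v − v_o)/(v − v_s).
f' = 705 × (336 − 10)/(336 − 35) = 705 × 326/301 ≈ 764 Hz.

764 Hz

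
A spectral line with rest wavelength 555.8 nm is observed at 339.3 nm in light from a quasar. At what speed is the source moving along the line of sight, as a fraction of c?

λ'/λ₀ = 0.6105 < 1 (blueshift), so the source is approaching.
λ'/λ₀ = √((1 − β)/(1 + β)) for an approaching source ⇒ β = (1 − r²)/(1 + r²) with r = λ'/λ₀.
β = (1 − 0.3727)/(1 + 0.3727) ≈ 0.457.

0.457c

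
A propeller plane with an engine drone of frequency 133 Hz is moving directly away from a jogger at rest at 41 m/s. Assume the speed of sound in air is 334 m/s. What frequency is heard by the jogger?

118 Hz

With the source moving away from a stationary observer, f' = f · v/(v + v_s).
f' = 133 × 334/(334 + 41) = 133 × 334/375 ≈ 118 Hz.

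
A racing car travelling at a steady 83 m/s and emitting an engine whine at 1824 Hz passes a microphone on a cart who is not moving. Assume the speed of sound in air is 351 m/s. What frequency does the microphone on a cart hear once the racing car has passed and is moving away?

Receding: f₂ = f · v/(v + v_s) = 1824 × 351/434 ≈ 1475 Hz.

1475 Hz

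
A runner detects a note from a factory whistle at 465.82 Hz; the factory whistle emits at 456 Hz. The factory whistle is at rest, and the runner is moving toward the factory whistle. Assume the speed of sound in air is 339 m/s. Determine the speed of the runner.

f' = f · (v + v_o)/v ⇒ v_o = v · |f'/f − 1|.
v_o = 339 × |465.82/456 − 1| = 339 × 0.02154 ≈ 7.3 m/s.

7.3 m/s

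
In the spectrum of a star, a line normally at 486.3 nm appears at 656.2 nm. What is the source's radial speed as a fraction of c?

λ'/λ₀ = 1.3494 > 1 (redshift), so the source is receding.
λ'/λ₀ = √((1 + β)/(1 − β)) for a receding source ⇒ β = (r² − 1)/(r² + 1) with r = λ'/λ₀.
β = (1.8208 − 1)/(1.8208 + 1) ≈ 0.291.

0.291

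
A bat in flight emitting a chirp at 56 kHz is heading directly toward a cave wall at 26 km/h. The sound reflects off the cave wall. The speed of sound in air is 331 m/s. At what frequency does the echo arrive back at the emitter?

58.5 kHz

26 km/h = 7.222 m/s.
The cave wall receives the sound from a moving source: f₁ = f₀ · v/(v − v_e) = 56 × 331/323.78 ≈ 57.2 kHz.
On the return leg the bat in flight is a moving observer: f₂ = f₁ · (v + v_e)/v = 57.2 × 338.22/331 ≈ 58.5 kHz.
Equivalently f₂ = f₀ · (v + v_e)/(v − v_e).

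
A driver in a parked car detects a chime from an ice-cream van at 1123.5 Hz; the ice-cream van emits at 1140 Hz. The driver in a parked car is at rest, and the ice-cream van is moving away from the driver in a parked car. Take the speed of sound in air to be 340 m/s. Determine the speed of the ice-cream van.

f' = f · v/(v + v_s) ⇒ v_s = v · |1 − f/f'|.
v_s = 340 × |1 − 1140/1123.5| = 340 × 0.01469 ≈ 5.0 m/s.

5.0 m/s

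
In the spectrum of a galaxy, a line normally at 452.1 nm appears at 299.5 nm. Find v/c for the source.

λ'/λ₀ = 0.6625 < 1 (blueshift), so the source is approaching.
λ'/λ₀ = √((1 − β)/(1 + β)) for an approaching source ⇒ β = (1 − r²)/(1 + r²) with r = λ'/λ₀.
β = (1 − 0.4389)/(1 + 0.4389) ≈ 0.390.

0.390c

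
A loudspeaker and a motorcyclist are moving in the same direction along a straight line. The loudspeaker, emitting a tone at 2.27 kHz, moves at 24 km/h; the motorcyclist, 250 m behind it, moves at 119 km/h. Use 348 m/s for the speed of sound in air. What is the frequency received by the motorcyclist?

24 km/h = 6.667 m/s; 119 km/h = 33.06 m/s.
The motorcyclist is behind, so the loudspeaker is moving away from it while the motorcyclist is moving toward the loudspeaker.
General Doppler shift: f' = f · (v + v_o)/(v + v_s).
f' = 2.27 × (348 + 33.06)/(348 + 6.667) = 2.27 × 381.06/354.67 ≈ 2.44 kHz.

2.44 kHz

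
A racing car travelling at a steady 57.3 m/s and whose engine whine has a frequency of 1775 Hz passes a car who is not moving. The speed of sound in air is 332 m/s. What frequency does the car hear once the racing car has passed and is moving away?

1514 Hz

Receding: f₂ = f · v/(v + v_s) = 1775 × 332/389.3 ≈ 1514 Hz.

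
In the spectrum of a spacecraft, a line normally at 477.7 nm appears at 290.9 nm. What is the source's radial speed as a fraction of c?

λ'/λ₀ = 0.6090 < 1 (blueshift), so the source is approaching.
λ'/λ₀ = √((1 − β)/(1 + β)) for an approaching source ⇒ β = (1 − r²)/(1 + r²) with r = λ'/λ₀.
β = (1 − 0.3708)/(1 + 0.3708) ≈ 0.459.

0.459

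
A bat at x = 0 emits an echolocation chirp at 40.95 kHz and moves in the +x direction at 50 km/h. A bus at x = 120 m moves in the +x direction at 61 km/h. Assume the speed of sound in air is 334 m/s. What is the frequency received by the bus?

40.6 kHz

50 km/h = 13.89 m/s; 61 km/h = 16.94 m/s.
The observer lies on the +x side, so the source is heading toward the observer and the observer is heading away from the source.
Both move, so f' = f · (v − v_o)/(v − v_s).
f' = 40.95 × (334 − 16.94)/(334 − 13.89) = 40.95 × 317.06/320.11 ≈ 40.6 kHz.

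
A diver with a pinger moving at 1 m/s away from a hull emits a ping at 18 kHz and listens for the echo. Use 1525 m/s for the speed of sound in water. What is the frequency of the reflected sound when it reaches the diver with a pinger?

The hull receives the sound from a moving source: f₁ = f₀ · v/(v + v_e) = 18 × 1525/1526 ≈ 17.99 kHz.
On the return leg the diver with a pinger is a moving observer: f₂ = f₁ · (v − v_e)/v = 17.99 × 1524/1525 ≈ 17.98 kHz.

17.98 kHz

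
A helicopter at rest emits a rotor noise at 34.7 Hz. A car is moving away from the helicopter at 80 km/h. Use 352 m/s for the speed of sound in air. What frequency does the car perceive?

32.5 Hz

80 km/h = 22.22 m/s.
Only the observer moves, away from the source, so f' = f · (v − v_o)/v.
f' = 34.7 × (352 − 22.22)/352 = 34.7 × 329.78/352 ≈ 32.5 Hz.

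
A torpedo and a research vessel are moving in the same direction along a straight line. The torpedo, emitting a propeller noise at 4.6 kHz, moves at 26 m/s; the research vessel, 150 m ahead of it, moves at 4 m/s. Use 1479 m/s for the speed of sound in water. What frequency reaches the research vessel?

The research vessel is ahead, so the torpedo is moving toward it while the research vessel is moving away from the torpedo.
Both move, so f' = f · (v − v_o)/(v − v_s).
f' = 4.6 × (1479 − 4)/(1479 − 26) = 4.6 × 1475/1453 ≈ 4.67 kHz.

4.67 kHz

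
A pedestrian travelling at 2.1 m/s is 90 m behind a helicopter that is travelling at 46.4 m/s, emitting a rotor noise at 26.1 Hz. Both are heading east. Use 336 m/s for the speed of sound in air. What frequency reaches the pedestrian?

23.1 Hz

The pedestrian is behind, so the helicopter is moving away from it while the pedestrian is moving toward the helicopter.
General Doppler shift: f' = f · (v + v_o)/(v + v_s).
f' = 26.1 × (336 + 2.1)/(336 + 46.4) = 26.1 × 338.1/382.4 ≈ 23.1 Hz.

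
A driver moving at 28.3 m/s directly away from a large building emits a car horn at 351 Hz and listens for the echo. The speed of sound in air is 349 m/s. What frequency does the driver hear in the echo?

298 Hz

The large building receives the sound from a moving source: f₁ = f₀ · v/(v + v_e) = 351 × 349/377.3 ≈ 325 Hz.
On the return leg the driver is a moving observer: f₂ = f₁ · (v − v_e)/v = 325 × 320.7/349 ≈ 298 Hz.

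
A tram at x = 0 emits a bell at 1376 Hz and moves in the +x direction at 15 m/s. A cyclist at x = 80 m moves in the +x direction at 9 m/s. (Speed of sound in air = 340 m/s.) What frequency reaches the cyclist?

The observer lies on the +x side, so the source is heading toward the observer and the observer is heading away from the source.
General Doppler shift: f' = f · (v − v_o)/(v − v_s).
f' = 1376 × (340 − 9)/(340 − 15) = 1376 × 331/325 ≈ 1401 Hz.

1401 Hz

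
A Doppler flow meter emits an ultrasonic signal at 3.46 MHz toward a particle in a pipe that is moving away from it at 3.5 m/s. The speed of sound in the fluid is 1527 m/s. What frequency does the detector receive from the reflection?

The particle in a pipe first receives the wave as a moving observer: f₁ = f₀ · (v − u)/v = 3.46 × (1527 − 3.5)/1527 ≈ 3.452 MHz.
On reflection it acts as a source moving away from the stationary detector: f₂ = f₁ · v/(v + u) = 3.452 × 1527/1530.5 ≈ 3.444 MHz.

3.444 MHz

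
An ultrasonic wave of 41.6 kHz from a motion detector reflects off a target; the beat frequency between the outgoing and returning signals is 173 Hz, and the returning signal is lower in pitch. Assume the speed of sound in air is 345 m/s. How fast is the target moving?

0.72 m/s

Double Doppler shift off a moving reflector: f₂ = f₀ · (v + u)/(v − u) (u > 0 toward emitter).
Returning signal is lower, so f₂ = f₀ − Δf = 41600 − 173 = 41427 Hz.
Rearranging, u = v · (f₂ − f₀)/(f₂ + f₀) = 345 × -173/83027 ≈ -0.72 m/s.
So the target is moving at 0.72 m/s away from the emitter.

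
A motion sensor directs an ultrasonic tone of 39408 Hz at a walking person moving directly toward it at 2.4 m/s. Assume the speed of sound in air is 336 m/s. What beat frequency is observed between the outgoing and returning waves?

The walking person first receives the wave as a moving observer: f₁ = f₀ · (v + u)/v = 39408 × (336 + 2.4)/336 ≈ 39689 Hz.
On reflection it acts as a source moving toward the stationary detector: f₂ = f₁ · v/(v − u) = 39689 × 336/333.6 ≈ 39975 Hz.
Equivalently f₂ = f₀ · (v + u)/(v − u).
Beat frequency: |f₂ − f₀| = 2u·f₀/(v − u) = 2 × 2.4 × 39408/333.6 ≈ 567 Hz.

567 Hz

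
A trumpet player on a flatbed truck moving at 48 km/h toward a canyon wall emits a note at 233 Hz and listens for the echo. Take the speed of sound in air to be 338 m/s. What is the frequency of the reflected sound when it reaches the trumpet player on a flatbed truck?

252 Hz

48 km/h = 13.33 m/s.
The canyon wall receives the sound from a moving source: f₁ = f₀ · v/(v − v_e) = 233 × 338/324.67 ≈ 243 Hz.
On the return leg the trumpet player on a flatbed truck is a moving observer: f₂ = f₁ · (v + v_e)/v = 243 × 351.33/338 ≈ 252 Hz.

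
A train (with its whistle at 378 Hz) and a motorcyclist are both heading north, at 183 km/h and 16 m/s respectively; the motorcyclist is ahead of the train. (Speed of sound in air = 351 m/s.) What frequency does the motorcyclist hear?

422 Hz

183 km/h = 50.83 m/s.
The motorcyclist is ahead, so the train is moving toward it while the motorcyclist is moving away from the train.
Both move, so f' = f · (v − v_o)/(v − v_s).
f' = 378 × (351 − 16)/(351 − 50.83) = 378 × 335/300.17 ≈ 422 Hz.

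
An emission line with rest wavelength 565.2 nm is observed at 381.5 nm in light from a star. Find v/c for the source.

0.374

λ'/λ₀ = 0.6750 < 1 (blueshift), so the source is approaching.
λ'/λ₀ = √((1 − β)/(1 + β)) for an approaching source ⇒ β = (1 − r²)/(1 + r²) with r = λ'/λ₀.
β = (1 − 0.4556)/(1 + 0.4556) ≈ 0.374.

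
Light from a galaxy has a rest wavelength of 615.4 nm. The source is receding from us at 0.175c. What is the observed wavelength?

Relativistic Doppler for wavelength: λ' = λ₀ · √((1 + β)/(1 − β)).
λ' = 615.4 × √(1.1750/0.8250) = 615.4 × 1.19342 ≈ 734.4 nm.

734.4 nm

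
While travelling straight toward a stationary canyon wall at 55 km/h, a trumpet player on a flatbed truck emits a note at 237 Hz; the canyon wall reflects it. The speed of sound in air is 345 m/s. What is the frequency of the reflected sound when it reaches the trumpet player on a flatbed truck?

55 km/h = 15.28 m/s.
The canyon wall receives the sound from a moving source: f₁ = f₀ · v/(v − v_e) = 237 × 345/329.72 ≈ 248 Hz.
On the return leg the trumpet player on a flatbed truck is a moving observer: f₂ = f₁ · (v + v_e)/v = 248 × 360.28/345 ≈ 259 Hz.

259 Hz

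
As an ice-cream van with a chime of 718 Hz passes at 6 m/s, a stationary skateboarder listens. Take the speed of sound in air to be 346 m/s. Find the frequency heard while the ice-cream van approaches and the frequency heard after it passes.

731 Hz approaching; 706 Hz receding

Approaching: f₁ = f · v/(v − v_s) = 718 × 346/340 ≈ 731 Hz.
Receding: f₂ = f · v/(v + v_s) = 718 × 346/352 ≈ 706 Hz.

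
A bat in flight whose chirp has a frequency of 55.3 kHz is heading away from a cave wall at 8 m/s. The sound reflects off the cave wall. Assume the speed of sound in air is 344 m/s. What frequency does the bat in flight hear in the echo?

52.8 kHz

The cave wall receives the sound from a moving source: f₁ = f₀ · v/(v + v_e) = 55.3 × 344/352 ≈ 54.0 kHz.
On the return leg the bat in flight is a moving observer: f₂ = f₁ · (v − v_e)/v = 54.0 × 336/344 ≈ 52.8 kHz.
Equivalently f₂ = f₀ · (v − v_e)/(v + v_e).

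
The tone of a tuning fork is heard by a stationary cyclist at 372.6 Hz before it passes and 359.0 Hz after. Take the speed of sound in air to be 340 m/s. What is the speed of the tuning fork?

f₁/f₂ = (v + v_s)/(v − v_s), so v_s = v · (f₁ − f₂)/(f₁ + f₂).
v_s = 340 × (372.6 − 359.0)/(372.6 + 359.0) = 340 × 13.6/731.6 ≈ 6.3 m/s.

6.3 m/s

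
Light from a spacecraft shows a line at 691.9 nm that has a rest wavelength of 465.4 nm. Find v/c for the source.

0.377

λ'/λ₀ = 1.4867 > 1 (redshift), so the source is receding.
λ'/λ₀ = √((1 + β)/(1 − β)) for a receding source ⇒ β = (r² − 1)/(r² + 1) with r = λ'/λ₀.
β = (2.2102 − 1)/(2.2102 + 1) ≈ 0.377.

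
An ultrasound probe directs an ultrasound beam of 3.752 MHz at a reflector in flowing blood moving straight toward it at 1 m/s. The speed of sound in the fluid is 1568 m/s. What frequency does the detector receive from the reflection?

3.757 MHz

At the reflector in flowing blood (a moving observer), f₁ = f₀ · (v + u)/v = 3.752 × 1569/1568 ≈ 3.754 MHz.
On reflection it acts as a source moving toward the stationary detector: f₂ = f₁ · v/(v − u) = 3.754 × 1568/1567 ≈ 3.757 MHz.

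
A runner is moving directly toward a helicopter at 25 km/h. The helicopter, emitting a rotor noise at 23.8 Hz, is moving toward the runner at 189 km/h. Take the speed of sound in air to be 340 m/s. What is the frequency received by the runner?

28.7 Hz

189 km/h = 52.5 m/s; 25 km/h = 6.944 m/s.
Both move, so f' = f · (v + v_o)/(v − v_s).
f' = 23.8 × (340 + 6.944)/(340 − 52.5) = 23.8 × 346.94/287.5 ≈ 28.7 Hz.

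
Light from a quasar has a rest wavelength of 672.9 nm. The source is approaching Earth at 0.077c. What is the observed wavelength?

Relativistic Doppler for wavelength: λ' = λ₀ · √((1 − β)/(1 + β)).
λ' = 672.9 × √(0.9230/1.0770) = 672.9 × 0.92575 ≈ 622.9 nm.

622.9 nm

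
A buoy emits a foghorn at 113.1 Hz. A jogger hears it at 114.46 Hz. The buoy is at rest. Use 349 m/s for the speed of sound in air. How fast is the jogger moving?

f' > f, so the jogger is approaching.
f' = f · (v + v_o)/v ⇒ v_o = v · |f'/f − 1|.
v_o = 349 × |114.46/113.1 − 1| = 349 × 0.01202 ≈ 4.2 m/s.

4.2 m/s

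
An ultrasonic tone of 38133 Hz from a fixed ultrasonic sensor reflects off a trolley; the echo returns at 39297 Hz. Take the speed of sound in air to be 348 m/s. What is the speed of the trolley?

5.2 m/s

Double Doppler shift off a moving reflector: f₂ = f₀ · (v + u)/(v − u) (u > 0 toward emitter).
Rearranging, u = v · (f₂ − f₀)/(f₂ + f₀) = 348 × 1164/77430 ≈ 5.2 m/s.
So the trolley is moving at 5.2 m/s toward the emitter.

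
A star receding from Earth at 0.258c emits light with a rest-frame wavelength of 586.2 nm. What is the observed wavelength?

763.3 nm

Relativistic Doppler for wavelength: λ' = λ₀ · √((1 + β)/(1 − β)).
λ' = 586.2 × √(1.2580/0.7420) = 586.2 × 1.30208 ≈ 763.3 nm.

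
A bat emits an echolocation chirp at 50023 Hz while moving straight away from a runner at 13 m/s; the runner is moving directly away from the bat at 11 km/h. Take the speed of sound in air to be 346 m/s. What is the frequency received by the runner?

11 km/h = 3.056 m/s.
General Doppler shift: f' = f · (v − v_o)/(v + v_s).
f' = 50023 × (346 − 3.056)/(346 + 13) = 50023 × 342.94/359 ≈ 47786 Hz.

47786 Hz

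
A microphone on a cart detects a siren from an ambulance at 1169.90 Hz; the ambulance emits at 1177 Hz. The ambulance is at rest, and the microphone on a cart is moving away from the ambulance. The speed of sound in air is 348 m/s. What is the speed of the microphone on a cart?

2.10 m/s

f' = f · (v − v_o)/v ⇒ v_o = v · |f'/f − 1|.
v_o = 348 × |1169.90/1177 − 1| = 348 × 0.006032 ≈ 2.10 m/s.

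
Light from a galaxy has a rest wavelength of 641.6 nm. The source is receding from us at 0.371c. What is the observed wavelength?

947.2 nm

Relativistic Doppler for wavelength: λ' = λ₀ · √((1 + β)/(1 − β)).
λ' = 641.6 × √(1.3710/0.6290) = 641.6 × 1.47636 ≈ 947.2 nm.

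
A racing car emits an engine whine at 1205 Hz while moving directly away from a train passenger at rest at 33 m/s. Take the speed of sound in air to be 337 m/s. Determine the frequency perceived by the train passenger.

1098 Hz

Only the source moves, away from the listener, so f' = f · v/(v + v_s).
f' = 1205 × 337/(337 + 33) = 1205 × 337/370 ≈ 1098 Hz.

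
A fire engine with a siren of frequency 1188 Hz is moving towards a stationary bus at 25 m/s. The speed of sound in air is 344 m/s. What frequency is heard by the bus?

1281 Hz

Moving source, stationary observer: f' = f · v/(v − v_s) since the source is approaching.
f' = 1188 × 344/(344 − 25) = 1188 × 344/319 ≈ 1281 Hz.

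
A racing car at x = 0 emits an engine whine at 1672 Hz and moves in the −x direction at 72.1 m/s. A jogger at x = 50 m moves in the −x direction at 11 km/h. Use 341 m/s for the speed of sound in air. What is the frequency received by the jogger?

11 km/h = 3.056 m/s.
The observer lies on the +x side, so the source is heading away from the observer and the observer is heading toward the source.
Both move, so f' = f · (v + v_o)/(v + v_s).
f' = 1672 × (341 + 3.056)/(341 + 72.1) = 1672 × 344.06/413.1 ≈ 1393 Hz.

1393 Hz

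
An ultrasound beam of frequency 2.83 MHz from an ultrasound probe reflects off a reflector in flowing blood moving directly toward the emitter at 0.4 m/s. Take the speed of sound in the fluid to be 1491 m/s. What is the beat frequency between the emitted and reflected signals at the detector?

1519 Hz

At the reflector in flowing blood (a moving observer), f₁ = f₀ · (v + u)/v = 2.83 × 1491.4/1491 ≈ 2.830759 MHz.
On reflection it acts as a source moving toward the stationary detector: f₂ = f₁ · v/(v − u) = 2.830759 × 1491/1490.6 ≈ 2.831519 MHz.
Beat frequency (with f₀ = 2830000 Hz): |f₂ − f₀| = 2u·f₀/(v − u) = 2 × 0.4 × 2830000/1490.6 ≈ 1519 Hz.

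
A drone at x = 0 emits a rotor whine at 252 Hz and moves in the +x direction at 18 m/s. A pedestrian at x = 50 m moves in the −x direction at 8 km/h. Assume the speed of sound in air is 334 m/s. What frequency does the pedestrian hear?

268 Hz

8 km/h = 2.222 m/s.
The observer lies on the +x side, so the source is heading toward the observer and the observer is heading toward the source.
With source approaching and observer approaching, f' = f · (v + v_o)/(v − v_s).
f' = 252 × (334 + 2.222)/(334 − 18) = 252 × 336.22/316 ≈ 268 Hz.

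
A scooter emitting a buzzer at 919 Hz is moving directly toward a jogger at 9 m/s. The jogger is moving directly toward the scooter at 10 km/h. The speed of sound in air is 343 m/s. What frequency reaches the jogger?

10 km/h = 2.778 m/s.
Both move, so f' = f · (v + v_o)/(v − v_s).
f' = 919 × (343 + 2.778)/(343 − 9) = 919 × 345.78/334 ≈ 951 Hz.

951 Hz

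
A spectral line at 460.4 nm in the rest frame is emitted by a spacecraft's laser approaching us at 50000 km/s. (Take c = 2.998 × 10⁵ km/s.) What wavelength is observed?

389.1 nm

β = v/c = 50000/299800 = 0.1668.
Relativistic Doppler for wavelength: λ' = λ₀ · √((1 − β)/(1 + β)).
λ' = 460.4 × √(0.8332/1.1668) = 460.4 × 0.84506 ≈ 389.1 nm.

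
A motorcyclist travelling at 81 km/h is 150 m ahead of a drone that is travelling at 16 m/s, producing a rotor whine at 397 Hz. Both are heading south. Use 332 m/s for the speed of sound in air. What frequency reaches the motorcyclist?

389 Hz

81 km/h = 22.5 m/s.
The motorcyclist is ahead, so the drone is moving toward it while the motorcyclist is moving away from the drone.
General Doppler shift: f' = f · (v − v_o)/(v − v_s).
f' = 397 × (332 − 22.5)/(332 − 16) = 397 × 309.5/316 ≈ 389 Hz.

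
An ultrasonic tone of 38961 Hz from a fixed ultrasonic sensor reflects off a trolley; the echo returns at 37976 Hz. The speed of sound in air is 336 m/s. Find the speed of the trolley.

4.3 m/s

Double Doppler shift off a moving reflector: f₂ = f₀ · (v + u)/(v − u) (u > 0 toward emitter).
Rearranging, u = v · (f₂ − f₀)/(f₂ + f₀) = 336 × -985/76937 ≈ -4.3 m/s.
So the trolley is moving at 4.3 m/s away from the emitter.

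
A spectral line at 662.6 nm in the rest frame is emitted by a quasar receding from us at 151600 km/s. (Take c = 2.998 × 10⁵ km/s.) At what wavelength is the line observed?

β = v/c = 151600/299800 = 0.5057.
Relativistic Doppler for wavelength: λ' = λ₀ · √((1 + β)/(1 − β)).
λ' = 662.6 × √(1.5057/0.4943) = 662.6 × 1.74525 ≈ 1156.4 nm.

1156.4 nm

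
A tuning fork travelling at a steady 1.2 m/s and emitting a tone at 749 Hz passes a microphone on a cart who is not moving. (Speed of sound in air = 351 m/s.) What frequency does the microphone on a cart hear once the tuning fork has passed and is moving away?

Receding: f₂ = f · v/(v + v_s) = 749 × 351/352.2 ≈ 746 Hz.

746 Hz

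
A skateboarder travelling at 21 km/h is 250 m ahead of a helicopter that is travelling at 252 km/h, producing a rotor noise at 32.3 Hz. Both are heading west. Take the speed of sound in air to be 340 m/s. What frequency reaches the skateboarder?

252 km/h = 70 m/s; 21 km/h = 5.833 m/s.
The skateboarder is ahead, so the helicopter is moving toward it while the skateboarder is moving away from the helicopter.
General Doppler shift: f' = f · (v − v_o)/(v − v_s).
f' = 32.3 × (340 − 5.833)/(340 − 70) = 32.3 × 334.17/270 ≈ 40.0 Hz.

40.0 Hz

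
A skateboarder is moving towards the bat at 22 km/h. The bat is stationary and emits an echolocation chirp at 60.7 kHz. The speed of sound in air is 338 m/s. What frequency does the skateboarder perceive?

61.8 kHz

22 km/h = 6.111 m/s.
Moving observer, stationary source: f' = f · (v + v_o)/v.
f' = 60.7 × (338 + 6.111)/338 = 60.7 × 344.11/338 ≈ 61.8 kHz.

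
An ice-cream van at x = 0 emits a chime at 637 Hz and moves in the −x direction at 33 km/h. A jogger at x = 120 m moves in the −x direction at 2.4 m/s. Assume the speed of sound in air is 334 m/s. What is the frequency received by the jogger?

33 km/h = 9.167 m/s.
The observer lies on the +x side, so the source is heading away from the observer and the observer is heading toward the source.
With source receding and observer approaching, f' = f · (v + v_o)/(v + v_s).
f' = 637 × (334 + 2.4)/(334 + 9.167) = 637 × 336.4/343.17 ≈ 624 Hz.

624 Hz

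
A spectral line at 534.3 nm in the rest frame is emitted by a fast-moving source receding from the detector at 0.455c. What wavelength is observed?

Relativistic Doppler for wavelength: λ' = λ₀ · √((1 + β)/(1 − β)).
λ' = 534.3 × √(1.4550/0.5450) = 534.3 × 1.63393 ≈ 873.0 nm.

873.0 nm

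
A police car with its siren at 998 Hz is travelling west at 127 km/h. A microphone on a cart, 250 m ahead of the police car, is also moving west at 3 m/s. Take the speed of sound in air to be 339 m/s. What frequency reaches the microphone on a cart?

1104 Hz

127 km/h = 35.28 m/s.
The microphone on a cart is ahead, so the police car is moving toward it while the microphone on a cart is moving away from the police car.
General Doppler shift: f' = f · (v − v_o)/(v − v_s).
f' = 998 × (339 − 3)/(339 − 35.28) = 998 × 336/303.72 ≈ 1104 Hz.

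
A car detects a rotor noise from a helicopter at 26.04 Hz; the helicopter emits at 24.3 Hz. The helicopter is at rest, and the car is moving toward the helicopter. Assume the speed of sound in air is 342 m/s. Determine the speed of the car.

24.5 m/s

f' = f · (v + v_o)/v ⇒ v_o = v · |f'/f − 1|.
v_o = 342 × |26.04/24.3 − 1| = 342 × 0.0716 ≈ 24.5 m/s.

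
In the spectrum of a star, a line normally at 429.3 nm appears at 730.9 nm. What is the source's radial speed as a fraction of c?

0.487c

λ'/λ₀ = 1.7025 > 1 (redshift), so the source is receding.
λ'/λ₀ = √((1 + β)/(1 − β)) for a receding source ⇒ β = (r² − 1)/(r² + 1) with r = λ'/λ₀.
β = (2.8986 − 1)/(2.8986 + 1) ≈ 0.487.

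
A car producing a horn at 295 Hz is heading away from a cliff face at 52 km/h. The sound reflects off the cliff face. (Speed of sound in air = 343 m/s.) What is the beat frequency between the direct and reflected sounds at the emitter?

23.8 Hz

52 km/h = 14.44 m/s.
The cliff face receives the sound from a moving source: f₁ = f₀ · v/(v + v_e) = 295 × 343/357.44 ≈ 283.1 Hz.
On the return leg the car is a moving observer: f₂ = f₁ · (v − v_e)/v = 283.1 × 328.56/343 ≈ 271.2 Hz.
Equivalently f₂ = f₀ · (v − v_e)/(v + v_e).
Beat against the emitted tone: |f₂ − f₀| = 2v_e·f₀/(v + v_e) = 2 × 14.44 × 295/357.44 ≈ 23.8 Hz.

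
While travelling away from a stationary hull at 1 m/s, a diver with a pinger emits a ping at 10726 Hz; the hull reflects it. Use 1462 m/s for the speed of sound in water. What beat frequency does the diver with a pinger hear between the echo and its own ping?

The hull receives the sound from a moving source: f₁ = f₀ · v/(v + v_e) = 10726 × 1462/1463 ≈ 10718.67 Hz.
On the return leg the diver with a pinger is a moving observer: f₂ = f₁ · (v − v_e)/v = 10718.67 × 1461/1462 ≈ 10711.34 Hz.
Beat against the emitted tone: |f₂ − f₀| = 2v_e·f₀/(v + v_e) = 2 × 1 × 10726/1463 ≈ 14.7 Hz.

14.7 Hz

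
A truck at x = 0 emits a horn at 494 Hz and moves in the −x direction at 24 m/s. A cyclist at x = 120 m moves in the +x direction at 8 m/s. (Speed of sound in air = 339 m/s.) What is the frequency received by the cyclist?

450 Hz

The observer lies on the +x side, so the source is heading away from the observer and the observer is heading away from the source.
Both move, so f' = f · (v − v_o)/(v + v_s).
f' = 494 × (339 − 8)/(339 + 24) = 494 × 331/363 ≈ 450 Hz.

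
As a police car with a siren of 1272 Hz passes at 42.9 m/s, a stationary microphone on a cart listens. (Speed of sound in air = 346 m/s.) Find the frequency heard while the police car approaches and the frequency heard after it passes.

Approaching: f₁ = f · v/(v − v_s) = 1272 × 346/303.1 ≈ 1452 Hz.
Receding: f₂ = f · v/(v + v_s) = 1272 × 346/388.9 ≈ 1132 Hz.

1452 Hz approaching; 1132 Hz receding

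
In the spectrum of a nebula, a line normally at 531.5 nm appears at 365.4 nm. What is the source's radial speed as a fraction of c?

0.358c

λ'/λ₀ = 0.6875 < 1 (blueshift), so the source is approaching.
λ'/λ₀ = √((1 − β)/(1 + β)) for an approaching source ⇒ β = (1 − r²)/(1 + r²) with r = λ'/λ₀.
β = (1 − 0.4726)/(1 + 0.4726) ≈ 0.358.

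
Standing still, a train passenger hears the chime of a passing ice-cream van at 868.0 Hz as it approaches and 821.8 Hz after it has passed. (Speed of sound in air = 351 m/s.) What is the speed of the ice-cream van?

9.6 m/s

f₁/f₂ = (v + v_s)/(v − v_s), so v_s = v · (f₁ − f₂)/(f₁ + f₂).
v_s = 351 × (868.0 − 821.8)/(868.0 + 821.8) = 351 × 46.2/1689.8 ≈ 9.6 m/s.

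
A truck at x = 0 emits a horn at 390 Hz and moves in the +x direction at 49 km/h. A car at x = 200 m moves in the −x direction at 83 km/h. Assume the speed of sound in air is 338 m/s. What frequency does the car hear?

434 Hz

49 km/h = 13.61 m/s; 83 km/h = 23.06 m/s.
The observer lies on the +x side, so the source is heading toward the observer and the observer is heading toward the source.
Both move, so f' = f · (v + v_o)/(v − v_s).
f' = 390 × (338 + 23.06)/(338 − 13.61) = 390 × 361.06/324.39 ≈ 434 Hz.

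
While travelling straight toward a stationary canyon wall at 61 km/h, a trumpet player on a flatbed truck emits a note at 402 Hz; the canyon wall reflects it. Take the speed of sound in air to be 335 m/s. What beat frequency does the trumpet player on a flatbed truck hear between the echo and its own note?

42.8 Hz

61 km/h = 16.94 m/s.
The canyon wall receives the sound from a moving source: f₁ = f₀ · v/(v − v_e) = 402 × 335/318.06 ≈ 423.4 Hz.
On the return leg the trumpet player on a flatbed truck is a moving observer: f₂ = f₁ · (v + v_e)/v = 423.4 × 351.94/335 ≈ 444.8 Hz.
Equivalently f₂ = f₀ · (v + v_e)/(v − v_e).
Beat against the emitted tone: |f₂ − f₀| = 2v_e·f₀/(v − v_e) = 2 × 16.94 × 402/318.06 ≈ 42.8 Hz.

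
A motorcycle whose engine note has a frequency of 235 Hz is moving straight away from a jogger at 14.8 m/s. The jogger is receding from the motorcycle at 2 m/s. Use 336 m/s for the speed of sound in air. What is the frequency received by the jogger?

224 Hz

Both move, so f' = f · (v − v_o)/(v + v_s).
f' = 235 × (336 − 2)/(336 + 14.8) = 235 × 334/350.8 ≈ 224 Hz.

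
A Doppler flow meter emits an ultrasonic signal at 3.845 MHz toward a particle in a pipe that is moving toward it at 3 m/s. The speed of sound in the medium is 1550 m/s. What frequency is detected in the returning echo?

3.860 MHz

At the particle in a pipe (a moving observer), f₁ = f₀ · (v + u)/v = 3.845 × 1553/1550 ≈ 3.852 MHz.
The reflection then acts as a moving source: f₂ = f₁ · v/(v − u) ≈ 3.860 MHz.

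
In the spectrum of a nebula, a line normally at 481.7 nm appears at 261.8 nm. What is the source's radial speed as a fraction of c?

λ'/λ₀ = 0.5435 < 1 (blueshift), so the source is approaching.
λ'/λ₀ = √((1 − β)/(1 + β)) for an approaching source ⇒ β = (1 − r²)/(1 + r²) with r = λ'/λ₀.
β = (1 − 0.2954)/(1 + 0.2954) ≈ 0.544.

0.544c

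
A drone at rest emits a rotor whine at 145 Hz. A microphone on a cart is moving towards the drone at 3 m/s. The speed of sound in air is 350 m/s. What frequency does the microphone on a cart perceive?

Moving observer, stationary source: f' = f · (v + v_o)/v.
f' = 145 × (350 + 3)/350 = 145 × 353/350 ≈ 146 Hz.

146 Hz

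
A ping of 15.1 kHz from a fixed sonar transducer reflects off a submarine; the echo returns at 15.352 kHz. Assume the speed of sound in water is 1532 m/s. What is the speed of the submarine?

12.7 m/s

Double Doppler shift off a moving reflector: f₂ = f₀ · (v + u)/(v − u) (u > 0 toward emitter).
Rearranging, u = v · (f₂ − f₀)/(f₂ + f₀) = 1532 × 0.252/30.452 ≈ 12.7 m/s.
So the submarine is moving at 12.7 m/s toward the emitter.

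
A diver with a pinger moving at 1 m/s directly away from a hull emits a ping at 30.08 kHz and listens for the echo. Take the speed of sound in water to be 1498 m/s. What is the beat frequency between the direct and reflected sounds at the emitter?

The hull receives the sound from a moving source: f₁ = f₀ · v/(v + v_e) = 30.08 × 1498/1499 ≈ 30.0599 kHz.
On the return leg the diver with a pinger is a moving observer: f₂ = f₁ · (v − v_e)/v = 30.0599 × 1497/1498 ≈ 30.0399 kHz.
Equivalently f₂ = f₀ · (v − v_e)/(v + v_e).
Beat against the emitted tone (with f₀ = 30080 Hz): |f₂ − f₀| = 2v_e·f₀/(v + v_e) = 2 × 1 × 30080/1499 ≈ 40.1 Hz.

40.1 Hz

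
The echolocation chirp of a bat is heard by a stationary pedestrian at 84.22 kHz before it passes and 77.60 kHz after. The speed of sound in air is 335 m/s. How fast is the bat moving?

13.7 m/s

f₁/f₂ = (v + v_s)/(v − v_s), so v_s = v · (f₁ − f₂)/(f₁ + f₂).
v_s = 335 × (84.22 − 77.60)/(84.22 + 77.60) = 335 × 6.62/161.82 ≈ 13.7 m/s.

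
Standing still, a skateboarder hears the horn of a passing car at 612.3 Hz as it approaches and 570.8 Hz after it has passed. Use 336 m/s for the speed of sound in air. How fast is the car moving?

f₁/f₂ = (v + v_s)/(v − v_s), so v_s = v · (f₁ − f₂)/(f₁ + f₂).
v_s = 336 × (612.3 − 570.8)/(612.3 + 570.8) = 336 × 41.5/1183.1 ≈ 11.8 m/s.

11.8 m/s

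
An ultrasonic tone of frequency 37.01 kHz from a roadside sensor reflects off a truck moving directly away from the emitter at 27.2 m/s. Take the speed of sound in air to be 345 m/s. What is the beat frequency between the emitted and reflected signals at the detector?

5409 Hz

The truck first receives the wave as a moving observer: f₁ = f₀ · (v − u)/v = 37.01 × (345 − 27.2)/345 ≈ 34.09 kHz.
On reflection it acts as a source moving away from the stationary detector: f₂ = f₁ · v/(v + u) = 34.09 × 345/372.2 ≈ 31.60 kHz.
Equivalently f₂ = f₀ · (v − u)/(v + u).
Beat frequency (with f₀ = 37010 Hz): |f₂ − f₀| = 2u·f₀/(v + u) = 2 × 27.2 × 37010/372.2 ≈ 5409 Hz.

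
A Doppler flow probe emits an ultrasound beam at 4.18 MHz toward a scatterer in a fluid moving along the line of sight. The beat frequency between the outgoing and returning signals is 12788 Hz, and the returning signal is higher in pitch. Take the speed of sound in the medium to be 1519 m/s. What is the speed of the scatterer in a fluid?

2.32 m/s

Double Doppler shift off a moving reflector: f₂ = f₀ · (v + u)/(v − u) (u > 0 toward emitter).
Returning signal is higher, so f₂ = f₀ + Δf = 4180000 + 12788 = 4192788 Hz.
Rearranging, u = v · (f₂ − f₀)/(f₂ + f₀) = 1519 × 12788/8372788 ≈ 2.32 m/s.
So the scatterer in a fluid is moving at 2.32 m/s toward the emitter.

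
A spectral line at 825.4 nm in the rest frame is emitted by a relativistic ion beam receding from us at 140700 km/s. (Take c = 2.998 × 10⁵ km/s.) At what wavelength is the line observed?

β = v/c = 140700/299800 = 0.4693.
Relativistic Doppler for wavelength: λ' = λ₀ · √((1 + β)/(1 − β)).
λ' = 825.4 × √(1.4693/0.5307) = 825.4 × 1.66394 ≈ 1373.4 nm.

1373.4 nm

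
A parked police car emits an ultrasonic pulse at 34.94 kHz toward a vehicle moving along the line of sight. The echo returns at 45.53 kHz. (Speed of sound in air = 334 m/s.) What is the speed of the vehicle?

44 m/s

Double Doppler shift off a moving reflector: f₂ = f₀ · (v + u)/(v − u) (u > 0 toward emitter).
Rearranging, u = v · (f₂ − f₀)/(f₂ + f₀) = 334 × 10.59/80.47 ≈ 44 m/s.
So the vehicle is moving at 44 m/s toward the emitter.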